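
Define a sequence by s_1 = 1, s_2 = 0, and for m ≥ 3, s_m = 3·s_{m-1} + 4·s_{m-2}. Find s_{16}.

214748364

Step forward from the initial values:
s_3 = 4, s_4 = 12, s_5 = 52, …, s_{13} = 3355444, s_{14} = 13421772, s_{15} = 53687092, s_{16} = 214748364.
(Characteristic roots are 4 and -1.)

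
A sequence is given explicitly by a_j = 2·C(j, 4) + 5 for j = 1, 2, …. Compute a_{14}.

C(14, 4) = 1001, so a_{14} = 2007.

2007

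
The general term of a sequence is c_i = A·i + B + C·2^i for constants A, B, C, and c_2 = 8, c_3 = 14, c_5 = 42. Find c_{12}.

4120

The three given values yield: 2A + B + 4C = 8; 3A + B + 8C = 14; 5A + B + 32C = 42.
Subtracting the first from the second: A + 4C = 6.
Subtracting the second from the third: 2A + 24C = 28.
Solving: C = 1, A = 2, then B = 0.
So c_i = 2·i + 0 + 1·2^i; at i=12 this is 4120.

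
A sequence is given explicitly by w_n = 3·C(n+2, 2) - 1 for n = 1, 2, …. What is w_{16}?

458

C(18, 2) = 153, so w_{16} = 458.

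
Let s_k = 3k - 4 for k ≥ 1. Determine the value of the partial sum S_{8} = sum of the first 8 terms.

Over k = 1..8: Σk = 36.
Total = (3)·36 + (-4)·8 = 76.

76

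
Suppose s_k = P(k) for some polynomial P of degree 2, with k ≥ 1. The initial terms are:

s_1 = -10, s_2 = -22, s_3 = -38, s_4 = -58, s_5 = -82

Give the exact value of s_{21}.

1st diffs: -12, -16, -20, -24.
2nd diffs: -4, -4, -4 (constant).
Newton forward-difference form: s_k = -10 + (-12)·C(k-1,1) + (-4)·C(k-1,2).
At k = 21: k-1 = 20, so s_{21} = -10 - 240 - 760 = -1010.

-1010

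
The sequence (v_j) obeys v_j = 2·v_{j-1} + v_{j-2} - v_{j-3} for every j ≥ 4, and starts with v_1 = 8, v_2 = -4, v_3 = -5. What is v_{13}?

Step forward from the initial values:
v_4 = -22;  v_5 = -45;  v_6 = -107;  v_7 = -237;  v_8 = -536;  v_9 = -1202;  v_{10} = -2703;  v_{11} = -6072;  v_{12} = -13645;  v_{13} = -30659.

-30659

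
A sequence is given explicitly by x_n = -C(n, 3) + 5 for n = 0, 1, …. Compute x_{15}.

C(15, 3) = 455, so x_{15} = -450.

-450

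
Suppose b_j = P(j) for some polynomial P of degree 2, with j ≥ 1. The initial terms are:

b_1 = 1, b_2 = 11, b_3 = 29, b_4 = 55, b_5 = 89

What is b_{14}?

755

1st diffs: 10, 18, 26, 34.
2nd diffs: 8, 8, 8 (constant).
So b_j = 4j^2 - 2j - 1.
Evaluating at j = 14 gives b_{14} = 755.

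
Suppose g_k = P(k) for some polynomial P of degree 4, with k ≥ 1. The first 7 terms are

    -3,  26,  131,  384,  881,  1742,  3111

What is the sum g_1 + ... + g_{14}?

150381

1st diffs: 29, 105, 253, 497, 861, 1369.
2nd diffs: 76, 148, 244, 364, 508.
3rd diffs: 72, 96, 120, 144.
4th diffs: 24, 24, 24 (constant).
Newton forward-difference form: g_k = -3 + 29·C(k-1,1) + 76·C(k-1,2) + 72·C(k-1,3) + 24·C(k-1,4).
Continuing: …, 5156, 8069, 12066, 17387, …, g_{14} = 44054.
Summing k = 1..14 (14 terms) gives 150381.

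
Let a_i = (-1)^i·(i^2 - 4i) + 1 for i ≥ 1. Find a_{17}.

-220

(-1)^17 = -1; i^2 - 4i at i=17 is 221; so a_{17} = -220.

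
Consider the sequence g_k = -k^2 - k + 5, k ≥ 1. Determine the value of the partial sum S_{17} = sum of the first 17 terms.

-1853

Over k = 1..17: Σk = 153, Σk² = 1785.
Total = (-1)·1785 + (-1)·153 + (5)·17 = -1853.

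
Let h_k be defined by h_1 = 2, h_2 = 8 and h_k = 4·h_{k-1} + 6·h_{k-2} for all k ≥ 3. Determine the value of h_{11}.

Applying the relation repeatedly:
h_3 = 44, h_4 = 224, h_5 = 1160, h_6 = 5984, h_7 = 30896, h_8 = 159488, h_9 = 823328, h_{10} = 4250240, h_{11} = 21940928.

21940928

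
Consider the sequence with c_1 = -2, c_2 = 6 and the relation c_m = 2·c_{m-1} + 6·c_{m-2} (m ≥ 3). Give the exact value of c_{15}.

37509120

c_3 = 0; c_4 = 36; c_5 = 72; …; c_{12} = 774720; c_{13} = 2821248; c_{14} = 10290816; c_{15} = 37509120.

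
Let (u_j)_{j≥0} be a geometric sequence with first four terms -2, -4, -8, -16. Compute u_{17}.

-262144

Common ratio r = 2.
u_j = (-2)·2^(j-0).
u_{17} = (-2)·2^17 = -262144.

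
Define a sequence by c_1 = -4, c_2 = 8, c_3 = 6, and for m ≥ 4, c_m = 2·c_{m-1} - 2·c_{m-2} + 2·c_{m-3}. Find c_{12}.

c_4 = -12, c_5 = -20, c_6 = -4, c_7 = 8, c_8 = -16, c_9 = -56, c_{10} = -64, c_{11} = -48, c_{12} = -80.

-80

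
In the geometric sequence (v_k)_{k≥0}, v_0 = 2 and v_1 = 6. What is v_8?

13122

Common ratio r = 3.
v_k = 2·3^(k-0).
v_8 = 2·3^8 = 13122.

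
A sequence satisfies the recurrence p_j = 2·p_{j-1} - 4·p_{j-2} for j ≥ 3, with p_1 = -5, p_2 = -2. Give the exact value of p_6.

-128

Step forward from the initial values:
p_3 = 16;  p_4 = 40;  p_5 = 16;  p_6 = -128.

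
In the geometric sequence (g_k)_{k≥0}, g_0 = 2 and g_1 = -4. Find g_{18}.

524288

Common ratio r = -2.
g_k = 2·(-2)^(k-0).
g_{18} = 2·(-2)^18 = 524288.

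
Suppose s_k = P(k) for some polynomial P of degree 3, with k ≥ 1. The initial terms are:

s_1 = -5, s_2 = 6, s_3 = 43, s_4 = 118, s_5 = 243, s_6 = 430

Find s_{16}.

1st diffs: 11, 37, 75, 125, 187.
2nd diffs: 26, 38, 50, 62.
3rd diffs: 12, 12, 12 (constant).
Newton forward-difference form: s_k = -5 + 11·C(k-1,1) + 26·C(k-1,2) + 12·C(k-1,3).
At k = 16: k-1 = 15, so s_{16} = -5 + 165 + 2730 + 5460 = 8350.

8350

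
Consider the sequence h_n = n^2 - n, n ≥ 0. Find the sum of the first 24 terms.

Over n = 0..23: Σn = 276, Σn² = 4324.
Total = (1)·4324 + (-1)·276 = 4048.

4048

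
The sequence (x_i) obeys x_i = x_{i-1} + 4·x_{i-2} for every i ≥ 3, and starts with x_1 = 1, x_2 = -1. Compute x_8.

79

Step forward from the initial values:
x_3 = 3, x_4 = -1, x_5 = 11, x_6 = 7, x_7 = 51, x_8 = 79.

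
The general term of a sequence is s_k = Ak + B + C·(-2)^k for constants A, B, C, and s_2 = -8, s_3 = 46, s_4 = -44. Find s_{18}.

Plug in k = 2, 3, 4: 2A + B + 4C = -8; 3A + B - 8C = 46; 4A + B + 16C = -44.
Subtracting the first from the second: A - 12C = 54.
Subtracting the second from the third: A + 24C = -90.
Solving: C = -4, A = 6, then B = -4.
Hence s_{18} = 6·18 + (-4) + (-4)·262144 = -1048472.

-1048472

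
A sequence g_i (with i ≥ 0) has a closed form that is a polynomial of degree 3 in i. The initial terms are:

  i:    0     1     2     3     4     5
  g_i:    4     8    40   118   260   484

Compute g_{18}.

19048

1st diffs: 4, 32, 78, 142, 224.
2nd diffs: 28, 46, 64, 82.
3rd diffs: 18, 18, 18 (constant).
So g_i = 3i^3 + 5i^2 - 4i + 4.
Evaluating at i = 18 gives g_{18} = 19048.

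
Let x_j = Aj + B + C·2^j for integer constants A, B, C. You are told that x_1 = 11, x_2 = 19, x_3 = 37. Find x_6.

Plug in j = 1, 2, 3: A + B + 2C = 11; 2A + B + 4C = 19; 3A + B + 8C = 37.
Subtracting the first from the second: A + 2C = 8.
Subtracting the second from the third: A + 4C = 18.
Solving: C = 5, A = -2, then B = 3.
Hence x_6 = -2·6 + 3 + 5·64 = 311.

311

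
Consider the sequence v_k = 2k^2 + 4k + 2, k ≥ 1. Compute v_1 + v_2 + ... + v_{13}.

Over k = 1..13: Σk = 91, Σk² = 819.
Total = (2)·819 + (4)·91 + (2)·13 = 2028.

2028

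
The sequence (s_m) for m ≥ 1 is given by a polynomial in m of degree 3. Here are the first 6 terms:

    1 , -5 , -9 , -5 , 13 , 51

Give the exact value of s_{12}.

1035

1st diffs: -6, -4, 4, 18, 38.
2nd diffs: 2, 8, 14, 20.
3rd diffs: 6, 6, 6 (constant).
Newton forward-difference form: s_m = 1 + (-6)·C(m-1,1) + 2·C(m-1,2) + 6·C(m-1,3).
At m = 12: m-1 = 11, so s_{12} = 1 - 66 + 110 + 990 = 1035.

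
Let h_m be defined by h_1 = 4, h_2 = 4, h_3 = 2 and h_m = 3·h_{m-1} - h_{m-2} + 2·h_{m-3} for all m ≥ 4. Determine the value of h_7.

290

Step forward from the initial values:
h_4 = 10; h_5 = 36; h_6 = 102; h_7 = 290.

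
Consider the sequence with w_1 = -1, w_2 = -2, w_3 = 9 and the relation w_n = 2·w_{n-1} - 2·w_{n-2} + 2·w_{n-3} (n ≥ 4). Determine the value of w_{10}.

w_4 = 20, w_5 = 18, w_6 = 14, w_7 = 32, w_8 = 72, w_9 = 108, w_{10} = 136.

136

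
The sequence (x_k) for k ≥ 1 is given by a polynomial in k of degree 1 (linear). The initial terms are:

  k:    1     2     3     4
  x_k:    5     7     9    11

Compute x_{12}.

1st diffs: 2, 2, 2 (constant).
So x_k = 2k + 3.
Evaluating at k = 12 gives x_{12} = 27.

27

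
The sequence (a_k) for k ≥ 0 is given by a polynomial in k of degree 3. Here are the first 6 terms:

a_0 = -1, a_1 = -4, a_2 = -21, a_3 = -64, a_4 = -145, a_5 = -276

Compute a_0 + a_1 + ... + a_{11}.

1st diffs: -3, -17, -43, -81, -131.
2nd diffs: -14, -26, -38, -50.
3rd diffs: -12, -12, -12 (constant).
Newton forward-difference form: a_k = -1 + (-3)·C(k,1) + (-14)·C(k,2) + (-12)·C(k,3).
Continuing: …, -469, -736, -1089, -1540, …, a_{11} = -2784.
Summing k = 0..11 (12 terms) gives -9230.

-9230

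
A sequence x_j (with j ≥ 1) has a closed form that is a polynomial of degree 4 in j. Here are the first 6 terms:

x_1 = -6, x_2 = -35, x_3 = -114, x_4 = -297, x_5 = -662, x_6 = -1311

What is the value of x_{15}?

1st diffs: -29, -79, -183, -365, -649.
2nd diffs: -50, -104, -182, -284.
3rd diffs: -54, -78, -102.
4th diffs: -24, -24 (constant).
So x_j = -j^4 + j^3 - 6j^2 - 3j + 3.
Evaluating at j = 15 gives x_{15} = -48642.

-48642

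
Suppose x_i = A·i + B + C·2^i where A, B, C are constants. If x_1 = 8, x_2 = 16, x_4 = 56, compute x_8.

Write the equations: A + B + 2C = 8; 2A + B + 4C = 16; 4A + B + 16C = 56.
Subtracting the first from the second: A + 2C = 8.
Subtracting the second from the third: 2A + 12C = 40.
Solving: C = 3, A = 2, then B = 0.
So x_i = 2·i + 0 + 3·2^i; at i=8 this is 784.

784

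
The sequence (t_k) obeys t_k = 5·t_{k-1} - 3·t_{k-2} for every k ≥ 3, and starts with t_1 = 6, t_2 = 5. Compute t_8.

6185

t_3 = 7  t_4 = 20  t_5 = 79  t_6 = 335  t_7 = 1438  t_8 = 6185.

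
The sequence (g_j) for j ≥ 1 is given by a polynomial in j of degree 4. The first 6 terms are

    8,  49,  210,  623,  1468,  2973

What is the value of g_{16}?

1st diffs: 41, 161, 413, 845, 1505.
2nd diffs: 120, 252, 432, 660.
3rd diffs: 132, 180, 228.
4th diffs: 48, 48 (constant).
Newton forward-difference form: g_j = 8 + 41·C(j-1,1) + 120·C(j-1,2) + 132·C(j-1,3) + 48·C(j-1,4).
At j = 16: j-1 = 15, so g_{16} = 8 + 615 + 12600 + 60060 + 65520 = 138803.

138803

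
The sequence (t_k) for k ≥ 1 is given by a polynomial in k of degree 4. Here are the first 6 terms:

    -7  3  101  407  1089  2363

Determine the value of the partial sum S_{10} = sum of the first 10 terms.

48236

1st diffs: 10, 98, 306, 682, 1274.
2nd diffs: 88, 208, 376, 592.
3rd diffs: 120, 168, 216.
4th diffs: 48, 48 (constant).
Newton forward-difference form: t_k = -7 + 10·C(k-1,1) + 88·C(k-1,2) + 120·C(k-1,3) + 48·C(k-1,4).
Continuing: 4493, 7791, 12617, 19379.
Summing k = 1..10 (10 terms) gives 48236.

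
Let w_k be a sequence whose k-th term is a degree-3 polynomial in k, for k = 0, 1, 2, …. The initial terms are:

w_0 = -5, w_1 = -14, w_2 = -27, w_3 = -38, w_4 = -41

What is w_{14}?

1st diffs: -9, -13, -11, -3.
2nd diffs: -4, 2, 8.
3rd diffs: 6, 6 (constant).
Newton forward-difference form: w_k = -5 + (-9)·C(k,1) + (-4)·C(k,2) + 6·C(k,3).
At k = 14: k = 14, so w_{14} = -5 - 126 - 364 + 2184 = 1689.

1689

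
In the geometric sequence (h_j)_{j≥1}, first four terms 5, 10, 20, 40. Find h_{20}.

2621440

Common ratio r = 2.
h_j = 5·2^(j-1).
h_{20} = 5·2^19 = 2621440.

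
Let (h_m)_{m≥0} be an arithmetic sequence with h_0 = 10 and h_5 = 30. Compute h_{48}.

Common difference d = (30 - 10) / (5 - 0) = 4.
h_m = 10 + (m - 0)·4.
h_{48} = 10 + 48·4 = 202.

202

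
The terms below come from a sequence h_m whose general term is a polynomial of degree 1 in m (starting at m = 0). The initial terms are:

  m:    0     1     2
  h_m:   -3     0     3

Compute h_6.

15

1st diffs: 3, 3 (constant).
So h_m = 3m - 3.
Evaluating at m = 6 gives h_6 = 15.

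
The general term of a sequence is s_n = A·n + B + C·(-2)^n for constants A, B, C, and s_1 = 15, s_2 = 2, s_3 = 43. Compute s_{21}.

6291565

The three given values yield: A + B - 2C = 15; 2A + B + 4C = 2; 3A + B - 8C = 43.
Subtracting the first from the second: A + 6C = -13.
Subtracting the second from the third: A - 12C = 41.
Solving: C = -3, A = 5, then B = 4.
So s_n = 5·n + 4 + (-3)·(-2)^n; at n=21 this is 6291565.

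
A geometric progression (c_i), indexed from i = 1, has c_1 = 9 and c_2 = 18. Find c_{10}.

Common ratio r = 2.
c_i = 9·2^(i-1).
c_{10} = 9·2^9 = 4608.

4608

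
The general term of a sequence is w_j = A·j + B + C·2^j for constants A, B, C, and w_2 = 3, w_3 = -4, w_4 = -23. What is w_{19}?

-1572764

Write the equations: 2A + B + 4C = 3; 3A + B + 8C = -4; 4A + B + 16C = -23.
Subtracting the first from the second: A + 4C = -7.
Subtracting the second from the third: A + 8C = -19.
Solving: C = -3, A = 5, then B = 5.
Hence w_{19} = 5·19 + 5 + (-3)·524288 = -1572764.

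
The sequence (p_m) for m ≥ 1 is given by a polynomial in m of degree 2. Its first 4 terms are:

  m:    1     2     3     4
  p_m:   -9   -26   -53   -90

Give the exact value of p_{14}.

1st diffs: -17, -27, -37.
2nd diffs: -10, -10 (constant).
Newton forward-difference form: p_m = -9 + (-17)·C(m-1,1) + (-10)·C(m-1,2).
At m = 14: m-1 = 13, so p_{14} = -9 - 221 - 780 = -1010.

-1010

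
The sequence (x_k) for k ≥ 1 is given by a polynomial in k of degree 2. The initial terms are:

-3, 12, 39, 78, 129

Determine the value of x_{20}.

2334

1st diffs: 15, 27, 39, 51.
2nd diffs: 12, 12, 12 (constant).
So x_k = 6k^2 - 3k - 6.
Evaluating at k = 20 gives x_{20} = 2334.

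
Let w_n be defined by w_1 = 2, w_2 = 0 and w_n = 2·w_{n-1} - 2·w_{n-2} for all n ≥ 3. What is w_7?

Applying the relation repeatedly:
w_3 = -4, w_4 = -8, w_5 = -8, w_6 = 0, w_7 = 16.

16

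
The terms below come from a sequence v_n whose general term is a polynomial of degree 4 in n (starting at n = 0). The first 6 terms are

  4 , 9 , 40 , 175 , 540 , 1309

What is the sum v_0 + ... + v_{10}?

1st diffs: 5, 31, 135, 365, 769.
2nd diffs: 26, 104, 230, 404.
3rd diffs: 78, 126, 174.
4th diffs: 48, 48 (constant).
Newton forward-difference form: v_n = 4 + 5·C(n,1) + 26·C(n,2) + 78·C(n,3) + 48·C(n,4).
Continuing: …, 2704, 4995, 8500, 13585, …, v_{10} = 20664.
Summing n = 0..10 (11 terms) gives 52525.

52525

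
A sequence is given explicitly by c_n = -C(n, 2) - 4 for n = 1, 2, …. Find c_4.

C(4, 2) = 6, so c_4 = -10.

-10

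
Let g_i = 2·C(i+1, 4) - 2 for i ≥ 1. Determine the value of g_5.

28

C(6, 4) = 15, so g_5 = 28.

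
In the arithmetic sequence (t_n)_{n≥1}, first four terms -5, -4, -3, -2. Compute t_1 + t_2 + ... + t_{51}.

1020

Common difference d = 1.
t_n = -5 + (n - 1)·1.
t_{51} = 45; S = 51·(-5 + 45)/2 = 1020.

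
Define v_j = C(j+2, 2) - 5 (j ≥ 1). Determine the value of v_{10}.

C(12, 2) = 66, so v_{10} = 61.

61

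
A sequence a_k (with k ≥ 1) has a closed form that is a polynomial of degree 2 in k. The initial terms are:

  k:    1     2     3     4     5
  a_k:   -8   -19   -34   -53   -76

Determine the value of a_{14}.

-463

1st diffs: -11, -15, -19, -23.
2nd diffs: -4, -4, -4 (constant).
Newton forward-difference form: a_k = -8 + (-11)·C(k-1,1) + (-4)·C(k-1,2).
At k = 14: k-1 = 13, so a_{14} = -8 - 143 - 312 = -463.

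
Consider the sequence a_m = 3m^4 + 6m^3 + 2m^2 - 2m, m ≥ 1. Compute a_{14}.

a_{14} = 3·14^4 + 6·14^3 + 2·14^2 - 2·14 = 132076.

132076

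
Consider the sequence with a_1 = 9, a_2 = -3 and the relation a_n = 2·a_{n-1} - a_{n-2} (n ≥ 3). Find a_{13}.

-135

a_3 = -15; a_4 = -27; a_5 = -39; …; a_{10} = -99; a_{11} = -111; a_{12} = -123; a_{13} = -135.
(Characteristic roots are 1 and 1.)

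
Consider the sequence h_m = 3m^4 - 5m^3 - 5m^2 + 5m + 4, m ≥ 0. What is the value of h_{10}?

24554

h_{10} = 3·10^4 - 5·10^3 - 5·10^2 + 5·10 + 4 = 24554.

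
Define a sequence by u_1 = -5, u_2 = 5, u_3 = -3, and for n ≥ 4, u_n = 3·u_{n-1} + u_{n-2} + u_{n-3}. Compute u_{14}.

Applying the relation repeatedly:
u_4 = -9, u_5 = -25, u_6 = -87, …, u_{11} = -38603, u_{12} = -130593, u_{13} = -441793, u_{14} = -1494575.

-1494575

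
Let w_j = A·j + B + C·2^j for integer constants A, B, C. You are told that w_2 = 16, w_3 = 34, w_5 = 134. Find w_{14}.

65560

The three given values yield: 2A + B + 4C = 16; 3A + B + 8C = 34; 5A + B + 32C = 134.
Subtracting the first from the second: A + 4C = 18.
Subtracting the second from the third: 2A + 24C = 100.
Solving: C = 4, A = 2, then B = -4.
Hence w_{14} = 2·14 + (-4) + 4·16384 = 65560.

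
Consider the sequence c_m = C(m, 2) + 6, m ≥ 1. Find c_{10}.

C(10, 2) = 45, so c_{10} = 51.

51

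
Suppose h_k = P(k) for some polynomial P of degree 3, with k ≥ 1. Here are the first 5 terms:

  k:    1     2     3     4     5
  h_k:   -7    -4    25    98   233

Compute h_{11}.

1st diffs: 3, 29, 73, 135.
2nd diffs: 26, 44, 62.
3rd diffs: 18, 18 (constant).
So h_k = 3k^3 - 5k^2 - 3k - 2.
Evaluating at k = 11 gives h_{11} = 3353.

3353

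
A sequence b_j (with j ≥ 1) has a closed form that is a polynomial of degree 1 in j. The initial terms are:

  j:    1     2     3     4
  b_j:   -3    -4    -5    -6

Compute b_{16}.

1st diffs: -1, -1, -1 (constant).
So b_j = -j - 2.
Evaluating at j = 16 gives b_{16} = -18.

-18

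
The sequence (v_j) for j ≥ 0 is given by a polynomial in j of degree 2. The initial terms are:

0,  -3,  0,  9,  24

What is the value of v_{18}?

1st diffs: -3, 3, 9, 15.
2nd diffs: 6, 6, 6 (constant).
Newton forward-difference form: v_j = (-3)·C(j,1) + 6·C(j,2).
At j = 18: j = 18, so v_{18} = -54 + 918 = 864.

864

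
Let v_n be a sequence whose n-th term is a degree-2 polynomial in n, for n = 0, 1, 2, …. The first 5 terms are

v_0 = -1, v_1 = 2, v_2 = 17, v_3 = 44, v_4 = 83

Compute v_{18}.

1889

1st diffs: 3, 15, 27, 39.
2nd diffs: 12, 12, 12 (constant).
Newton forward-difference form: v_n = -1 + 3·C(n,1) + 12·C(n,2).
At n = 18: n = 18, so v_{18} = -1 + 54 + 1836 = 1889.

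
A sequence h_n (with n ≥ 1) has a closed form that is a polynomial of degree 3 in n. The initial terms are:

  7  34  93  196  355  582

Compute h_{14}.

1st diffs: 27, 59, 103, 159, 227.
2nd diffs: 32, 44, 56, 68.
3rd diffs: 12, 12, 12 (constant).
Newton forward-difference form: h_n = 7 + 27·C(n-1,1) + 32·C(n-1,2) + 12·C(n-1,3).
At n = 14: n-1 = 13, so h_{14} = 7 + 351 + 2496 + 3432 = 6286.

6286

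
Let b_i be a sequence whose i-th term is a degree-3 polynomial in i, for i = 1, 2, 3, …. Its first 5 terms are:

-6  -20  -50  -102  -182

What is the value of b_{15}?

-3842

1st diffs: -14, -30, -52, -80.
2nd diffs: -16, -22, -28.
3rd diffs: -6, -6 (constant).
So b_i = -i^3 - 2i^2 - i - 2.
Evaluating at i = 15 gives b_{15} = -3842.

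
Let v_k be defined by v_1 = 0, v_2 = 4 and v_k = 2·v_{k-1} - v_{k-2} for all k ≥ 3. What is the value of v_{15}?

Compute successive terms:
v_3 = 8; v_4 = 12; v_5 = 16; …; v_{12} = 44; v_{13} = 48; v_{14} = 52; v_{15} = 56.
(Characteristic roots are 1 and 1.)

56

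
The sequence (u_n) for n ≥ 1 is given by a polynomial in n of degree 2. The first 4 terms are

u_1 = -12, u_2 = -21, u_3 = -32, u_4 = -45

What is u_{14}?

-285

1st diffs: -9, -11, -13.
2nd diffs: -2, -2 (constant).
Newton forward-difference form: u_n = -12 + (-9)·C(n-1,1) + (-2)·C(n-1,2).
At n = 14: n-1 = 13, so u_{14} = -12 - 117 - 156 = -285.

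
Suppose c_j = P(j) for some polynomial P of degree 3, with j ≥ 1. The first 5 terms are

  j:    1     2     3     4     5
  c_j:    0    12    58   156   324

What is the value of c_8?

1st diffs: 12, 46, 98, 168.
2nd diffs: 34, 52, 70.
3rd diffs: 18, 18 (constant).
So c_j = 3j^3 - j^2 - 6j + 4.
Evaluating at j = 8 gives c_8 = 1428.

1428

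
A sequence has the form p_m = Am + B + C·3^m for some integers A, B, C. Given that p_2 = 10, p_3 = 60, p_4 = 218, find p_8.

At m = 2, 3, 4: 2A + B + 9C = 10; 3A + B + 27C = 60; 4A + B + 81C = 218.
Subtracting the first from the second: A + 18C = 50.
Subtracting the second from the third: A + 54C = 158.
Solving: C = 3, A = -4, then B = -9.
Hence p_8 = -4·8 + (-9) + 3·6561 = 19642.

19642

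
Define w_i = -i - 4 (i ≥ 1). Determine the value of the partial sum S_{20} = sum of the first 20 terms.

Over i = 1..20: Σi = 210.
Total = (-1)·210 + (-4)·20 = -290.

-290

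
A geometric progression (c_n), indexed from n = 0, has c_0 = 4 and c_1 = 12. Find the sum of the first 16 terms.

Common ratio r = 3.
c_n = 4·3^(n-0).
S = 4·(3^16 - 1)/(3 - 1) = 4·(43046721 - 1)/(2) = 86093440.

86093440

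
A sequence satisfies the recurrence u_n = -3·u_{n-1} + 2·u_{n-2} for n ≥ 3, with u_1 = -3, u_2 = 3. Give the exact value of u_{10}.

104763

Step forward from the initial values:
u_3 = -15, u_4 = 51, u_5 = -183, u_6 = 651, u_7 = -2319, u_8 = 8259, u_9 = -29415, u_{10} = 104763.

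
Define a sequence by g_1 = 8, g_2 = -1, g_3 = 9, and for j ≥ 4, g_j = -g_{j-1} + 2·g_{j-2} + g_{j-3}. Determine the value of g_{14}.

-2692

g_4 = -3  g_5 = 20  g_6 = -17  …  g_{11} = 491  g_{12} = -814  g_{13} = 1555  g_{14} = -2692.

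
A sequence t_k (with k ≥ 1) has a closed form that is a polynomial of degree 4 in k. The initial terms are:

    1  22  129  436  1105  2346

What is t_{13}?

1st diffs: 21, 107, 307, 669, 1241.
2nd diffs: 86, 200, 362, 572.
3rd diffs: 114, 162, 210.
4th diffs: 48, 48 (constant).
Newton forward-difference form: t_k = 1 + 21·C(k-1,1) + 86·C(k-1,2) + 114·C(k-1,3) + 48·C(k-1,4).
At k = 13: k-1 = 12, so t_{13} = 1 + 252 + 5676 + 25080 + 23760 = 54769.

54769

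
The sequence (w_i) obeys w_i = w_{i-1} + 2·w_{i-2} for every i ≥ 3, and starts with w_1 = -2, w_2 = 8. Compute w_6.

w_3 = 4  w_4 = 20  w_5 = 28  w_6 = 68.
(Characteristic roots are 2 and -1.)

68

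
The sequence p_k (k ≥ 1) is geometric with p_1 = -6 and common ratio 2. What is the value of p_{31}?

p_k = (-6)·2^(k-1).
p_{31} = (-6)·2^30 = -6442450944.

-6442450944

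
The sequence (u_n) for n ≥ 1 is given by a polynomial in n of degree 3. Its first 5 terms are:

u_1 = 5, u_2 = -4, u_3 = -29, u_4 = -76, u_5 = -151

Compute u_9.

1st diffs: -9, -25, -47, -75.
2nd diffs: -16, -22, -28.
3rd diffs: -6, -6 (constant).
So u_n = -n^3 - 2n^2 + 4n + 4.
Evaluating at n = 9 gives u_9 = -851.

-851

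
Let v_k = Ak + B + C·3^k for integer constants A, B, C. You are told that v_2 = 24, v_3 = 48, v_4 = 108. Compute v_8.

6612

Write the equations: 2A + B + 9C = 24; 3A + B + 27C = 48; 4A + B + 81C = 108.
Subtracting the first from the second: A + 18C = 24.
Subtracting the second from the third: A + 54C = 60.
Solving: C = 1, A = 6, then B = 3.
So v_k = 6·k + 3 + 1·3^k; at k=8 this is 6612.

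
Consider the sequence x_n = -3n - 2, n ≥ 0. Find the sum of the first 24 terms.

-876

Over n = 0..23: Σn = 276.
Total = (-3)·276 + (-2)·24 = -876.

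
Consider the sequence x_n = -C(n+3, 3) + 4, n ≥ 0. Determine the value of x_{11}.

C(14, 3) = 364, so x_{11} = -360.

-360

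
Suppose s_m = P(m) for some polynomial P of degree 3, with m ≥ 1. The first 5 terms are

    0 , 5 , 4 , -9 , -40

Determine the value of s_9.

-464

1st diffs: 5, -1, -13, -31.
2nd diffs: -6, -12, -18.
3rd diffs: -6, -6 (constant).
So s_m = -m^3 + 3m^2 + 3m - 5.
Evaluating at m = 9 gives s_9 = -464.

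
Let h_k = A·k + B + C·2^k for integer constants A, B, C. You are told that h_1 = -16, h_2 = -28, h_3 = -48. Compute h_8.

-1060

The three given values yield: A + B + 2C = -16; 2A + B + 4C = -28; 3A + B + 8C = -48.
Subtracting the first from the second: A + 2C = -12.
Subtracting the second from the third: A + 4C = -20.
Solving: C = -4, A = -4, then B = -4.
Therefore h_8 = -32 + (-4) + (-4)·256 = -1060.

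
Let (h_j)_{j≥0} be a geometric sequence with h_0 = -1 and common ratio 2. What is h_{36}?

h_j = (-1)·2^(j-0).
h_{36} = (-1)·2^36 = -68719476736.

-68719476736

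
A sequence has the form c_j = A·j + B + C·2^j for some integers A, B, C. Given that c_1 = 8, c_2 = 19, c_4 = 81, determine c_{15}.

At j = 1, 2, 4: A + B + 2C = 8; 2A + B + 4C = 19; 4A + B + 16C = 81.
Subtracting the first from the second: A + 2C = 11.
Subtracting the second from the third: 2A + 12C = 62.
Solving: C = 5, A = 1, then B = -3.
So c_j = 1·j + (-3) + 5·2^j; at j=15 this is 163852.

163852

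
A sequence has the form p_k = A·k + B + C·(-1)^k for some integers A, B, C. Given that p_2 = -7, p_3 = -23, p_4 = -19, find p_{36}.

Write the equations: 2A + B + C = -7; 3A + B - C = -23; 4A + B + C = -19.
Subtracting the first from the second: A - 2C = -16.
Subtracting the second from the third: A + 2C = 4.
Solving: C = 5, A = -6, then B = 0.
Therefore p_{36} = -216 + 0 + 5·1 = -211.

-211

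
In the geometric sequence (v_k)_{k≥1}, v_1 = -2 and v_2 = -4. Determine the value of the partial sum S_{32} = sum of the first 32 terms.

-8589934590

Common ratio r = 2.
v_k = (-2)·2^(k-1).
S = (-2)·(2^32 - 1)/(2 - 1) = (-2)·(4294967296 - 1)/(1) = -8589934590.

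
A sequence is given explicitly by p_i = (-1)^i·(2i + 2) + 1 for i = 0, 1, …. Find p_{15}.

(-1)^15 = -1; 2i + 2 at i=15 is 32; so p_{15} = -31.

-31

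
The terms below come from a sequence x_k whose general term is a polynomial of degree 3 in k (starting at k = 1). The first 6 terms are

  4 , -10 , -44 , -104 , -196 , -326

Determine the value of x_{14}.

1st diffs: -14, -34, -60, -92, -130.
2nd diffs: -20, -26, -32, -38.
3rd diffs: -6, -6, -6 (constant).
So x_k = -k^3 - 4k^2 + 5k + 4.
Evaluating at k = 14 gives x_{14} = -3454.

-3454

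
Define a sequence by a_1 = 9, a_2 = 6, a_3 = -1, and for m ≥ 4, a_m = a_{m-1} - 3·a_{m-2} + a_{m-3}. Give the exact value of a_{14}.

a_4 = -10, a_5 = -1, a_6 = 28, …, a_{11} = 347, a_{12} = -94, a_{13} = -1021, a_{14} = -392.

-392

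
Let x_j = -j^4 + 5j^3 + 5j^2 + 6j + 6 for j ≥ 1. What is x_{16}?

x_{16} = -1·16^4 + 5·16^3 + 5·16^2 + 6·16 + 6 = -43674.

-43674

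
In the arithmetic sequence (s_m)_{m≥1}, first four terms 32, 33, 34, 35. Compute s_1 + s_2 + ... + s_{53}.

Common difference d = 1.
s_m = 32 + (m - 1)·1.
s_{53} = 84; S = 53·(32 + 84)/2 = 3074.

3074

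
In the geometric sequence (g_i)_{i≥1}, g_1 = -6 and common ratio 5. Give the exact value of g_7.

-93750

g_i = (-6)·5^(i-1).
g_7 = (-6)·5^6 = -93750.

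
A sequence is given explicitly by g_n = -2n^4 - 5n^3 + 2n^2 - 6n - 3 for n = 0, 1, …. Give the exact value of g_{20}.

g_{20} = -2·20^4 - 5·20^3 + 2·20^2 - 6·20 - 3 = -359323.

-359323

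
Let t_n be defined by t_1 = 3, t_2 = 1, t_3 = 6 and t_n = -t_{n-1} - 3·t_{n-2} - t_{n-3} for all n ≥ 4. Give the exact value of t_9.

75

Iterate the recurrence:
t_4 = -12;  t_5 = -7;  t_6 = 37;  t_7 = -4;  t_8 = -100;  t_9 = 75.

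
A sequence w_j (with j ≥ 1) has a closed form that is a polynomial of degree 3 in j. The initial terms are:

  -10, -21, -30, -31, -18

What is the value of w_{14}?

1st diffs: -11, -9, -1, 13.
2nd diffs: 2, 8, 14.
3rd diffs: 6, 6 (constant).
So w_j = j^3 - 5j^2 - 3j - 3.
Evaluating at j = 14 gives w_{14} = 1719.

1719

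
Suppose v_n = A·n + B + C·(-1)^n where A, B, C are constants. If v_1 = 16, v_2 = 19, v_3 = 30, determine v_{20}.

145

The three given values yield: A + B - C = 16; 2A + B + C = 19; 3A + B - C = 30.
Subtracting the first from the second: A + 2C = 3.
Subtracting the second from the third: A - 2C = 11.
Solving: C = -2, A = 7, then B = 7.
So v_n = 7·n + 7 + (-2)·(-1)^n; at n=20 this is 145.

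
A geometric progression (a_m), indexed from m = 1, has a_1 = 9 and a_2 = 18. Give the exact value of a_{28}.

1207959552

Common ratio r = 2.
a_m = 9·2^(m-1).
a_{28} = 9·2^27 = 1207959552.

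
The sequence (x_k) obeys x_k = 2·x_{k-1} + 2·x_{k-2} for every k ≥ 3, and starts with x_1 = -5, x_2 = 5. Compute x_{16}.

Step forward from the initial values:
x_3 = 0  x_4 = 10  x_5 = 20  …  x_{13} = 66880  x_{14} = 182720  x_{15} = 499200  x_{16} = 1363840.

1363840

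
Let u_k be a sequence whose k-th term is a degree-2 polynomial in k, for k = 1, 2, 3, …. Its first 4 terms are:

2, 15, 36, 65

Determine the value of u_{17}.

1st diffs: 13, 21, 29.
2nd diffs: 8, 8 (constant).
Newton forward-difference form: u_k = 2 + 13·C(k-1,1) + 8·C(k-1,2).
At k = 17: k-1 = 16, so u_{17} = 2 + 208 + 960 = 1170.

1170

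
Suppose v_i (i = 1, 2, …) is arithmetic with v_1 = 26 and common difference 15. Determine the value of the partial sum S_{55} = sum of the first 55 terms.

v_i = 26 + (i - 1)·15.
v_{55} = 836; S = 55·(26 + 836)/2 = 23705.

23705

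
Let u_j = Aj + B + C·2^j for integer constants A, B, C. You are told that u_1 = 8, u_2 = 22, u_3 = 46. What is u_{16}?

327738

Write the equations: A + B + 2C = 8; 2A + B + 4C = 22; 3A + B + 8C = 46.
Subtracting the first from the second: A + 2C = 14.
Subtracting the second from the third: A + 4C = 24.
Solving: C = 5, A = 4, then B = -6.
Hence u_{16} = 4·16 + (-6) + 5·65536 = 327738.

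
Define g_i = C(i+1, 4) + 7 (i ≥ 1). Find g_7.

C(8, 4) = 70, so g_7 = 77.

77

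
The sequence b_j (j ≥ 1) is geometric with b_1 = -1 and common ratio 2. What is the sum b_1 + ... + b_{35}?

-34359738367

b_j = (-1)·2^(j-1).
S = (-1)·(2^35 - 1)/(2 - 1) = (-1)·(34359738368 - 1)/(1) = -34359738367.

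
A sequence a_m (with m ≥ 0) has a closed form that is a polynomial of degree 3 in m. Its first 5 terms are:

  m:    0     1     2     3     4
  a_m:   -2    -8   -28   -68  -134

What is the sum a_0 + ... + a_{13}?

1st diffs: -6, -20, -40, -66.
2nd diffs: -14, -20, -26.
3rd diffs: -6, -6 (constant).
So a_m = -m^3 - 4m^2 - m - 2.
Continuing: …, -232, -368, -548, -778, …, a_{13} = -2888.
Summing m = 0..13 (14 terms) gives -11676.

-11676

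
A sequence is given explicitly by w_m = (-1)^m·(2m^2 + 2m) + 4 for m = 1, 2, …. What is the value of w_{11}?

(-1)^11 = -1; 2m^2 + 2m at m=11 is 264; so w_{11} = -260.

-260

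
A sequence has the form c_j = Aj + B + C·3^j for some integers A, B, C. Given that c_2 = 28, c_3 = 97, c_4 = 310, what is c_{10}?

At j = 2, 3, 4: 2A + B + 9C = 28; 3A + B + 27C = 97; 4A + B + 81C = 310.
Subtracting the first from the second: A + 18C = 69.
Subtracting the second from the third: A + 54C = 213.
Solving: C = 4, A = -3, then B = -2.
Hence c_{10} = -3·10 + (-2) + 4·59049 = 236164.

236164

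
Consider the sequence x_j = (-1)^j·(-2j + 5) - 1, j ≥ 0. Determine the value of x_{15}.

24

(-1)^15 = -1; -2j + 5 at j=15 is -25; so x_{15} = 24.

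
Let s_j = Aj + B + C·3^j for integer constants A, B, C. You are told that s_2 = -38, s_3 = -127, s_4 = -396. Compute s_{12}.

Plug in j = 2, 3, 4: 2A + B + 9C = -38; 3A + B + 27C = -127; 4A + B + 81C = -396.
Subtracting the first from the second: A + 18C = -89.
Subtracting the second from the third: A + 54C = -269.
Solving: C = -5, A = 1, then B = 5.
So s_j = 1·j + 5 + (-5)·3^j; at j=12 this is -2657188.

-2657188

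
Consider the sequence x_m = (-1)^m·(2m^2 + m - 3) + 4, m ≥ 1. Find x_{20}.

(-1)^20 = 1; 2m^2 + m - 3 at m=20 is 817; so x_{20} = 821.

821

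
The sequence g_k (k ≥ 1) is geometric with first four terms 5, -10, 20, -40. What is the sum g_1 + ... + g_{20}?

Common ratio r = -2.
g_k = 5·(-2)^(k-1).
S = 5·((-2)^20 - 1)/(-2 - 1) = 5·(1048576 - 1)/(-3) = -1747625.

-1747625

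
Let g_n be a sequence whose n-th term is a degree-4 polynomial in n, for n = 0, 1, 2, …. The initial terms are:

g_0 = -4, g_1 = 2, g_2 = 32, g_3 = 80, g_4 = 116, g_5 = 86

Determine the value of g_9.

1st diffs: 6, 30, 48, 36, -30.
2nd diffs: 24, 18, -12, -66.
3rd diffs: -6, -30, -54.
4th diffs: -24, -24 (constant).
Newton forward-difference form: g_n = -4 + 6·C(n,1) + 24·C(n,2) + (-6)·C(n,3) + (-24)·C(n,4).
At n = 9: n = 9, so g_9 = -4 + 54 + 864 - 504 - 3024 = -2614.

-2614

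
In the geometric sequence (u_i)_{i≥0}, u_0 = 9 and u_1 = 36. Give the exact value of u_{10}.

9437184

Common ratio r = 4.
u_i = 9·4^(i-0).
u_{10} = 9·4^10 = 9437184.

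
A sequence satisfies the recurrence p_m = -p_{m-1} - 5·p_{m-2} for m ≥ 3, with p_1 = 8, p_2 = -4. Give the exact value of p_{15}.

Compute successive terms:
p_3 = -36; p_4 = 56; p_5 = 124; …; p_{12} = 34316; p_{13} = -113336; p_{14} = -58244; p_{15} = 624924.

624924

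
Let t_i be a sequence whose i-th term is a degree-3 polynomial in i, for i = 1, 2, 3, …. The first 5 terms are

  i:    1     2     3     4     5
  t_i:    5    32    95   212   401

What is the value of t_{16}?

1st diffs: 27, 63, 117, 189.
2nd diffs: 36, 54, 72.
3rd diffs: 18, 18 (constant).
Newton forward-difference form: t_i = 5 + 27·C(i-1,1) + 36·C(i-1,2) + 18·C(i-1,3).
At i = 16: i-1 = 15, so t_{16} = 5 + 405 + 3780 + 8190 = 12380.

12380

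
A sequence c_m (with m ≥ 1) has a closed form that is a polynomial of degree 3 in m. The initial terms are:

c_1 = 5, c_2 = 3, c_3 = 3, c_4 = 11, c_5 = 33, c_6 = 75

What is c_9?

1st diffs: -2, 0, 8, 22, 42.
2nd diffs: 2, 8, 14, 20.
3rd diffs: 6, 6, 6 (constant).
Newton forward-difference form: c_m = 5 + (-2)·C(m-1,1) + 2·C(m-1,2) + 6·C(m-1,3).
At m = 9: m-1 = 8, so c_9 = 5 - 16 + 56 + 336 = 381.

381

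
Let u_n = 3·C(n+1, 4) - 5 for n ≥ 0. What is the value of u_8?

C(9, 4) = 126, so u_8 = 373.

373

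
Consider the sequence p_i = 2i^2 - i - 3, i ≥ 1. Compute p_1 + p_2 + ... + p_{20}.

Over i = 1..20: Σi = 210, Σi² = 2870.
Total = (2)·2870 + (-1)·210 + (-3)·20 = 5470.

5470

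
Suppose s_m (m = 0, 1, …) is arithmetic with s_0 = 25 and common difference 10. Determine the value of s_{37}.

395

s_m = 25 + (m - 0)·10.
s_{37} = 25 + 37·10 = 395.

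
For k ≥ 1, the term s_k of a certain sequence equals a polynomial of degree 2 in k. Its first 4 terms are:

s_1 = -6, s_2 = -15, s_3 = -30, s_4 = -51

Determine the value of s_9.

-246

1st diffs: -9, -15, -21.
2nd diffs: -6, -6 (constant).
So s_k = -3k^2 - 3.
Evaluating at k = 9 gives s_9 = -246.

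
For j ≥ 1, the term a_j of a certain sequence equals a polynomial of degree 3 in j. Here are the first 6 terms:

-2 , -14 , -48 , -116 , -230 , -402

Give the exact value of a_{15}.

1st diffs: -12, -34, -68, -114, -172.
2nd diffs: -22, -34, -46, -58.
3rd diffs: -12, -12, -12 (constant).
Newton forward-difference form: a_j = -2 + (-12)·C(j-1,1) + (-22)·C(j-1,2) + (-12)·C(j-1,3).
At j = 15: j-1 = 14, so a_{15} = -2 - 168 - 2002 - 4368 = -6540.

-6540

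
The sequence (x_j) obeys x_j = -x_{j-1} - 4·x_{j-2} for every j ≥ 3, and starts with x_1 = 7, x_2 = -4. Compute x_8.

872

Applying the relation repeatedly:
x_3 = -24; x_4 = 40; x_5 = 56; x_6 = -216; x_7 = -8; x_8 = 872.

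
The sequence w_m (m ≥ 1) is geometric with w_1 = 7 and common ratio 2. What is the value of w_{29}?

1879048192

w_m = 7·2^(m-1).
w_{29} = 7·2^28 = 1879048192.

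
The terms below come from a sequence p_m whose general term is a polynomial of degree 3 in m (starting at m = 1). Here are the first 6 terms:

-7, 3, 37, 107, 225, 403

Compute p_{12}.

1st diffs: 10, 34, 70, 118, 178.
2nd diffs: 24, 36, 48, 60.
3rd diffs: 12, 12, 12 (constant).
Newton forward-difference form: p_m = -7 + 10·C(m-1,1) + 24·C(m-1,2) + 12·C(m-1,3).
At m = 12: m-1 = 11, so p_{12} = -7 + 110 + 1320 + 1980 = 3403.

3403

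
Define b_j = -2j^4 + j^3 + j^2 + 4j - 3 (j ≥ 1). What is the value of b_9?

-12279

b_9 = -2·9^4 + 1·9^3 + 1·9^2 + 4·9 - 3 = -12279.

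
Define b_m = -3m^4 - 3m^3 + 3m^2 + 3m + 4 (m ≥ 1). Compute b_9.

b_9 = -3·9^4 - 3·9^3 + 3·9^2 + 3·9 + 4 = -21596.

-21596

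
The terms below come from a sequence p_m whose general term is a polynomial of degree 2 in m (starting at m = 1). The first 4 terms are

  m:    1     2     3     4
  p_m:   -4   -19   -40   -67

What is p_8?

-235

1st diffs: -15, -21, -27.
2nd diffs: -6, -6 (constant).
Newton forward-difference form: p_m = -4 + (-15)·C(m-1,1) + (-6)·C(m-1,2).
At m = 8: m-1 = 7, so p_8 = -4 - 105 - 126 = -235.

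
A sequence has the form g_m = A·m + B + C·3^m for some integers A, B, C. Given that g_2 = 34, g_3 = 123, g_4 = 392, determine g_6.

Write the equations: 2A + B + 9C = 34; 3A + B + 27C = 123; 4A + B + 81C = 392.
Subtracting the first from the second: A + 18C = 89.
Subtracting the second from the third: A + 54C = 269.
Solving: C = 5, A = -1, then B = -9.
Therefore g_6 = -6 + (-9) + 5·729 = 3630.

3630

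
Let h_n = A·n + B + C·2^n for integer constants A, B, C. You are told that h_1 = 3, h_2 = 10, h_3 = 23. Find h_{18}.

786446

At n = 1, 2, 3: A + B + 2C = 3; 2A + B + 4C = 10; 3A + B + 8C = 23.
Subtracting the first from the second: A + 2C = 7.
Subtracting the second from the third: A + 4C = 13.
Solving: C = 3, A = 1, then B = -4.
Hence h_{18} = 1·18 + (-4) + 3·262144 = 786446.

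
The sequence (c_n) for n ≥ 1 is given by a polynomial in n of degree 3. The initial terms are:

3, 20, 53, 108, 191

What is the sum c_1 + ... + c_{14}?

13419

1st diffs: 17, 33, 55, 83.
2nd diffs: 16, 22, 28.
3rd diffs: 6, 6 (constant).
Newton forward-difference form: c_n = 3 + 17·C(n-1,1) + 16·C(n-1,2) + 6·C(n-1,3).
Continuing: …, 308, 465, 668, 923, …, c_{14} = 3188.
Summing n = 1..14 (14 terms) gives 13419.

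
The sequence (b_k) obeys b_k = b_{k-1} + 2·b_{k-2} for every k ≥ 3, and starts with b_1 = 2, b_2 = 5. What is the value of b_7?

149

Step forward from the initial values:
b_3 = 9  b_4 = 19  b_5 = 37  b_6 = 75  b_7 = 149.
(Characteristic roots are 2 and -1.)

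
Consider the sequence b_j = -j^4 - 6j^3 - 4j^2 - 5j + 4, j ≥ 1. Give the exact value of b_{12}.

b_{12} = -1·12^4 - 6·12^3 - 4·12^2 - 5·12 + 4 = -31736.

-31736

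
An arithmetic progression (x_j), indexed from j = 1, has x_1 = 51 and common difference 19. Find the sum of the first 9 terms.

1143

x_j = 51 + (j - 1)·19.
x_9 = 203; S = 9·(51 + 203)/2 = 1143.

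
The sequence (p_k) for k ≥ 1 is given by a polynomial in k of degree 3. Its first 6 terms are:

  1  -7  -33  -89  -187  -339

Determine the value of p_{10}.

-1727

1st diffs: -8, -26, -56, -98, -152.
2nd diffs: -18, -30, -42, -54.
3rd diffs: -12, -12, -12 (constant).
Newton forward-difference form: p_k = 1 + (-8)·C(k-1,1) + (-18)·C(k-1,2) + (-12)·C(k-1,3).
At k = 10: k-1 = 9, so p_{10} = 1 - 72 - 648 - 1008 = -1727.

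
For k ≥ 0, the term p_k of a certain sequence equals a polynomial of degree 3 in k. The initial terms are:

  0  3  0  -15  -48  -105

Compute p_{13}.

1st diffs: 3, -3, -15, -33, -57.
2nd diffs: -6, -12, -18, -24.
3rd diffs: -6, -6, -6 (constant).
Newton forward-difference form: p_k = 3·C(k,1) + (-6)·C(k,2) + (-6)·C(k,3).
At k = 13: k = 13, so p_{13} = 39 - 468 - 1716 = -2145.

-2145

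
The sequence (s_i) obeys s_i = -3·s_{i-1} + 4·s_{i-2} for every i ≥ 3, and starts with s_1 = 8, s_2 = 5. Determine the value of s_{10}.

-157279

Step forward from the initial values:
s_3 = 17, s_4 = -31, s_5 = 161, s_6 = -607, s_7 = 2465, s_8 = -9823, s_9 = 39329, s_{10} = -157279.
(Characteristic roots are 1 and -4.)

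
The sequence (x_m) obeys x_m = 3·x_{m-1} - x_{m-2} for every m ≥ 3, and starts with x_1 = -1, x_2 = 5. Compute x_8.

Iterate the recurrence:
x_3 = 16, x_4 = 43, x_5 = 113, x_6 = 296, x_7 = 775, x_8 = 2029.

2029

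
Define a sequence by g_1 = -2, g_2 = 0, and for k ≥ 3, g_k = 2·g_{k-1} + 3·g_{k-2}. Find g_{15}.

-2391486

Applying the relation repeatedly:
g_3 = -6; g_4 = -12; g_5 = -42; …; g_{12} = -88572; g_{13} = -265722; g_{14} = -797160; g_{15} = -2391486.
(Characteristic roots are 3 and -1.)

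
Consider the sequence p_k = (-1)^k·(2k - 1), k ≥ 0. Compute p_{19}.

-37

(-1)^19 = -1; 2k - 1 at k=19 is 37; so p_{19} = -37.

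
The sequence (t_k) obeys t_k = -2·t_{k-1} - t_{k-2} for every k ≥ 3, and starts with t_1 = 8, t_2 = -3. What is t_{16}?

67

Iterate the recurrence:
t_3 = -2, t_4 = 7, t_5 = -12, …, t_{13} = -52, t_{14} = 57, t_{15} = -62, t_{16} = 67.
(Characteristic roots are -1 and -1.)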